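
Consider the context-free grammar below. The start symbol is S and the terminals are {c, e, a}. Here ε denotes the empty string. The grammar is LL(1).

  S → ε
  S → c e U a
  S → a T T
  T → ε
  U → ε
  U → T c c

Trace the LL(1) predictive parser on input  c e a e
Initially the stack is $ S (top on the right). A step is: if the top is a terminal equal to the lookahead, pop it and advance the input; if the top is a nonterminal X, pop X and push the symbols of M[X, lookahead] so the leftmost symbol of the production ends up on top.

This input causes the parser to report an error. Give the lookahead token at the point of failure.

     Stack      Input      Action
  1  $ S        c e a e $  expand S → c e U a
  2  $ a U e c  c e a e $  match c
  3  $ a U e    e a e $    match e
  4  $ a U      a e $      expand U → ε
  5  $ a        a e $      match a
  6  $          e $        error: stack empty but input remains

e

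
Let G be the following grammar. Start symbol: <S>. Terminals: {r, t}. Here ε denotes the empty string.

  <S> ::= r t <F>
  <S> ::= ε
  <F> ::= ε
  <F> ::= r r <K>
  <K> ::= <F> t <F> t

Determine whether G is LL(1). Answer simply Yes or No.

FIRST(<S>) = {ε, r}
FIRST(<F>) = {ε, r}
FIRST(<K>) = {r, t}
FOLLOW(<S>) = {$}
FOLLOW(<F>) = {$, t}
FOLLOW(<K>) = {$, t}
Each cell of M receives at most one production.

Yes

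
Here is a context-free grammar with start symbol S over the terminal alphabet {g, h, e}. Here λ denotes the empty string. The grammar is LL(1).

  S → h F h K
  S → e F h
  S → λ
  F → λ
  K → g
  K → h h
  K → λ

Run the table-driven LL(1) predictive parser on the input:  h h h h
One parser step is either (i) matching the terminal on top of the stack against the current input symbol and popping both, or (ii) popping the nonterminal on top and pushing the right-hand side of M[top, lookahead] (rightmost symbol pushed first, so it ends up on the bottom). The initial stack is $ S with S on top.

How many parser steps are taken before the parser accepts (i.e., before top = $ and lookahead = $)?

     Stack      Input      Action
  1  $ S        h h h h $  expand S → h F h K
  2  $ K h F h  h h h h $  match h
  3  $ K h F    h h h $    expand F → λ
  4  $ K h      h h h $    match h
  5  $ K        h h $      expand K → h h
  6  $ h h      h h $      match h
  7  $ h        h $        match h
Accept reached after 7 steps.

7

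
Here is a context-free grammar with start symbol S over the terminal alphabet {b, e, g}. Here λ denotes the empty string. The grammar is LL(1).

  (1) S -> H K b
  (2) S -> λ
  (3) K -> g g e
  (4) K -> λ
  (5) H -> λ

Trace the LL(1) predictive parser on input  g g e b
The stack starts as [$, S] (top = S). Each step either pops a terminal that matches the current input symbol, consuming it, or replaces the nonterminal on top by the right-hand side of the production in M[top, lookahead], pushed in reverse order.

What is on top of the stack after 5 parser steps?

     Stack      Input      Action
  1  $ S        g g e b $  expand S -> H K b
  2  $ b K H    g g e b $  expand H -> λ
  3  $ b K      g g e b $  expand K -> g g e
  4  $ b e g g  g g e b $  match g
  5  $ b e g    g e b $    match g
Stack after step 5: $ b e (top = e).

e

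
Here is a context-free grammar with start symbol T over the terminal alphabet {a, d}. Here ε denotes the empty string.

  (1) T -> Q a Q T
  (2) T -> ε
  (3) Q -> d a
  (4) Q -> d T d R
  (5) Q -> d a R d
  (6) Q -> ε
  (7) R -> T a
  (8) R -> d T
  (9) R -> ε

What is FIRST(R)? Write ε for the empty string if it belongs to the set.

{ε, a, d}

FIRST(Q) = {ε, d}
FIRST(T) = {ε, a, d}  (via Q a Q T)
FIRST(R) = {ε, a, d}  (via T a)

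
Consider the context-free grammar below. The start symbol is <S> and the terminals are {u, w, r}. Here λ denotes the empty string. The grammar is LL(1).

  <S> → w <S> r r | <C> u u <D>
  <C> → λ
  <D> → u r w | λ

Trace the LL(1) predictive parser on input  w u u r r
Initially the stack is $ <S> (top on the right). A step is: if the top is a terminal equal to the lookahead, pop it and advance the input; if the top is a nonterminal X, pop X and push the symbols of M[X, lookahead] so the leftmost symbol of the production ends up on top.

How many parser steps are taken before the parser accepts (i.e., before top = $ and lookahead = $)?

     Stack              Input        Action
  1  $ <S>              w u u r r $  expand <S> → w <S> r r
  2  $ r r <S> w        w u u r r $  match w
  3  $ r r <S>          u u r r $    expand <S> → <C> u u <D>
  4  $ r r <D> u u <C>  u u r r $    expand <C> → λ
  5  $ r r <D> u u      u u r r $    match u
  6  $ r r <D> u        u r r $      match u
  7  $ r r <D>          r r $        expand <D> → λ
  8  $ r r              r r $        match r
  9  $ r                r $          match r
Accept reached after 9 steps.

9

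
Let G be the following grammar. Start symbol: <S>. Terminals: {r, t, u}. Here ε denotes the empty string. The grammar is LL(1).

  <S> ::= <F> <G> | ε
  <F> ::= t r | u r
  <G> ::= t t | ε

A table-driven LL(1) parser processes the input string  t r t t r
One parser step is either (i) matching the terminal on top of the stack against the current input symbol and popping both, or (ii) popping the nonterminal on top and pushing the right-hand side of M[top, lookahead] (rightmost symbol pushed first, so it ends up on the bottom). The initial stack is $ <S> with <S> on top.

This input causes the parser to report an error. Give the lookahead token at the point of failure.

r

step 1: stack=$ <S>  input=t r t t r $  — expand <S> ::= <F> <G>
step 2: stack=$ <G> <F>  input=t r t t r $  — expand <F> ::= t r
step 3: stack=$ <G> r t  input=t r t t r $  — match t
step 4: stack=$ <G> r  input=r t t r $  — match r
step 5: stack=$ <G>  input=t t r $  — expand <G> ::= t t
step 6: stack=$ t t  input=t t r $  — match t
step 7: stack=$ t  input=t r $  — match t
step 8: stack=$  input=r $  — error: stack empty but input remains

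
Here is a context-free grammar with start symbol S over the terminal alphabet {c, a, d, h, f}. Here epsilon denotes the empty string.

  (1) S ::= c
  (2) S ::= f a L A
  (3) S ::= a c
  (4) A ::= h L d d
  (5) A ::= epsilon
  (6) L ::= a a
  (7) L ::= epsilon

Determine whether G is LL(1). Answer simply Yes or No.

FIRST(S) = {a, c, f}
FIRST(A) = {epsilon, h}
FIRST(L) = {epsilon, a}
FOLLOW(S) = {$}
FOLLOW(A) = {$}
FOLLOW(L) = {$, d, h}
Each cell of M receives at most one production.

Yes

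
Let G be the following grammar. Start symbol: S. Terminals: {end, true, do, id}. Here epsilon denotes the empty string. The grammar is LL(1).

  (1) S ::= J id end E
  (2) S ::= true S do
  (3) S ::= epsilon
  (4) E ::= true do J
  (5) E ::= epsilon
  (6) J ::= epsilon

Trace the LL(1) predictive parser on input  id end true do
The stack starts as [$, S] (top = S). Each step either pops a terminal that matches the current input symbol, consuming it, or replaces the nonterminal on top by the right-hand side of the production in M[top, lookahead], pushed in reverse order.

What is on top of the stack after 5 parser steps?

true

step 1: stack=$ S  input=id end true do $  — expand S ::= J id end E
step 2: stack=$ E end id J  input=id end true do $  — expand J ::= epsilon
step 3: stack=$ E end id  input=id end true do $  — match id
step 4: stack=$ E end  input=end true do $  — match end
step 5: stack=$ E  input=true do $  — expand E ::= true do J
Stack after step 5: $ J do true (top = true).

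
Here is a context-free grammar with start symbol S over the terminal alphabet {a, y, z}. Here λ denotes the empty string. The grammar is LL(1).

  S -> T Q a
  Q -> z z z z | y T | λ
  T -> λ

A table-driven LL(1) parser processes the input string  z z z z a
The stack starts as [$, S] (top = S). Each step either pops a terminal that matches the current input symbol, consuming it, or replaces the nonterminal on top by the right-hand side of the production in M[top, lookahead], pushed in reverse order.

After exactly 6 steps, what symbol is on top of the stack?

z

step 1: stack=$ S  input=z z z z a $  — expand S -> T Q a
step 2: stack=$ a Q T  input=z z z z a $  — expand T -> λ
step 3: stack=$ a Q  input=z z z z a $  — expand Q -> z z z z
step 4: stack=$ a z z z z  input=z z z z a $  — match z
step 5: stack=$ a z z z  input=z z z a $  — match z
step 6: stack=$ a z z  input=z z a $  — match z
Stack after step 6: $ a z (top = z).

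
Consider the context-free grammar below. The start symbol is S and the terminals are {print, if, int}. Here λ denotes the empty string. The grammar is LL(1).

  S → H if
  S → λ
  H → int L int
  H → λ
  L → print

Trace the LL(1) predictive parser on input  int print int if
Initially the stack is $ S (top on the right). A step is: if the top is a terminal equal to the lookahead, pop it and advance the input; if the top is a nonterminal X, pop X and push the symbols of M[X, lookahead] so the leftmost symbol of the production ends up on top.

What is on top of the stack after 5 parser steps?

int

step 1: stack=$ S  input=int print int if $  — expand S → H if
step 2: stack=$ if H  input=int print int if $  — expand H → int L int
step 3: stack=$ if int L int  input=int print int if $  — match int
step 4: stack=$ if int L  input=print int if $  — expand L → print
step 5: stack=$ if int print  input=print int if $  — match print
Stack after step 5: $ if int (top = int).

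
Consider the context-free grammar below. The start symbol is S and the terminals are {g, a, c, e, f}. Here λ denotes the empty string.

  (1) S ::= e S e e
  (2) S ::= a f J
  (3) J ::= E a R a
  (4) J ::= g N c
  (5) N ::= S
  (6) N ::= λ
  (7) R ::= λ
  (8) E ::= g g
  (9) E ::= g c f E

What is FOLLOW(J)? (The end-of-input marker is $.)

{$, c, e}

FIRST(S): from S::=e S e e we get {e}; from S::=a f J we get {a}. So FIRST(S) = {a, e}.
FIRST(R): from R::=λ we get {λ}. So FIRST(R) = {λ}.
FIRST(E): from E::=g g we get {g}; from E::=g c f E we get {g}. So FIRST(E) = {g}.
FIRST(J): from J::=E a R a we get {g}; from J::=g N c we get {g}. So FIRST(J) = {g}.
FIRST(N): from N::=S we get {a, e}; from N::=λ we get {λ}. So FIRST(N) = {λ, a, e}.
FOLLOW(S) includes $ since S is the start symbol.
FOLLOW(N): in J::=g N c, N is followed by c with FIRST {c}. Thus FOLLOW(N) = {c}.
FOLLOW(S): in S::=e S e e, S is followed by e e with FIRST {e}; in N::=S, the suffix after S is empty, so FOLLOW(S) ⊇ FOLLOW(N) = {c}. Thus FOLLOW(S) = {$, c, e}.
FOLLOW(J): in S::=a f J, the suffix after J is empty, so FOLLOW(J) ⊇ FOLLOW(S) = {$, c, e}. Thus FOLLOW(J) = {$, c, e}.
FOLLOW(R): in J::=E a R a, R is followed by a with FIRST {a}. Thus FOLLOW(R) = {a}.
FOLLOW(E): in J::=E a R a, E is followed by a R a with FIRST {a}; in E::=g c f E, the suffix after E is empty (adds nothing new). Thus FOLLOW(E) = {a}.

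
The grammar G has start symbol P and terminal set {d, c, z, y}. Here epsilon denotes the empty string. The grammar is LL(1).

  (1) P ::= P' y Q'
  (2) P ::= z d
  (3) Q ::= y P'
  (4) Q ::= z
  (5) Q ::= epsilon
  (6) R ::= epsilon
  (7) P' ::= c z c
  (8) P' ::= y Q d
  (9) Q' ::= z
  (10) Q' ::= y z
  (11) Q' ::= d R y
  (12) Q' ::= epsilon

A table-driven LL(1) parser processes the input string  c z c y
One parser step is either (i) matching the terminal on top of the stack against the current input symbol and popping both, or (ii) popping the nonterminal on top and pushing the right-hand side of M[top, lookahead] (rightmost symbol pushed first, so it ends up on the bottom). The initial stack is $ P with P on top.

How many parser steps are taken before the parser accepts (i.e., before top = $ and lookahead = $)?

7

step 1: stack=$ P  input=c z c y $  — expand P ::= P' y Q'
step 2: stack=$ Q' y P'  input=c z c y $  — expand P' ::= c z c
step 3: stack=$ Q' y c z c  input=c z c y $  — match c
step 4: stack=$ Q' y c z  input=z c y $  — match z
step 5: stack=$ Q' y c  input=c y $  — match c
step 6: stack=$ Q' y  input=y $  — match y
step 7: stack=$ Q'  input=$  — expand Q' ::= epsilon
Accept reached after 7 steps.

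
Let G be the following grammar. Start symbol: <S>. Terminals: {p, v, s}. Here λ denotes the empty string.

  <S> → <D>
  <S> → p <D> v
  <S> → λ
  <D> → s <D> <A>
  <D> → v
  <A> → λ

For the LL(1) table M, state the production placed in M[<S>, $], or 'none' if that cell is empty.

FIRST(<D>) = {s, v}
FIRST(<A>) = {λ}
FIRST(<S>) = {λ, p, s, v}  (via <D>)
FOLLOW(<S>) includes $ since <S> is the start symbol.
FOLLOW(<S>): <S> appears on no right-hand side. Thus FOLLOW(<S>) = {$}.
For <S> → <D>: FIRST(<D>) = {s, v}, so it goes in M[<S>, t] for t ∈ {s, v}.
For <S> → p <D> v: FIRST(p <D> v) = {p}, so it goes in M[<S>, t] for t ∈ {p}.
For <S> → λ: FIRST(λ) = {λ}, so it goes in M[<S>, t] for t ∈ {}; since λ ∈ FIRST, also for every t ∈ FOLLOW(<S>) = {$}.

<S> → λ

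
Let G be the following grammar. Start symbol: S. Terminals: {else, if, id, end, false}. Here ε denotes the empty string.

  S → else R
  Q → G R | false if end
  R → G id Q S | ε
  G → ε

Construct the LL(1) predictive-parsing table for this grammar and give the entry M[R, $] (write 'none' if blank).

FIRST(S): from S→else R we get {else}. So FIRST(S) = {else}.
FIRST(G): from G→ε we get {ε}. So FIRST(G) = {ε}.
FIRST(R): from R→G id Q S we get {id}; from R→ε we get {ε}. So FIRST(R) = {ε, id}.
FIRST(Q): from Q→G R we get {ε, id}; from Q→false if end we get {false}. So FIRST(Q) = {ε, false, id}.
FOLLOW(S) includes $ since S is the start symbol.
FOLLOW(Q): in R→G id Q S, Q is followed by S with FIRST {else}. Thus FOLLOW(Q) = {else}.
FOLLOW(S): in R→G id Q S, the suffix after S is empty, so FOLLOW(S) ⊇ FOLLOW(R) = {$, else}. Thus FOLLOW(S) = {$, else}.
FOLLOW(R): in S→else R, the suffix after R is empty, so FOLLOW(R) ⊇ FOLLOW(S) = {$, else}; in Q→G R, the suffix after R is empty, so FOLLOW(R) ⊇ FOLLOW(Q) = {else}. Thus FOLLOW(R) = {$, else}.
For R → G id Q S: FIRST(G id Q S) = {id}, so it goes in M[R, t] for t ∈ {id}.
For R → ε: FIRST(ε) = {ε}, so it goes in M[R, t] for t ∈ {}; since ε ∈ FIRST, also for every t ∈ FOLLOW(R) = {$, else}.

R → ε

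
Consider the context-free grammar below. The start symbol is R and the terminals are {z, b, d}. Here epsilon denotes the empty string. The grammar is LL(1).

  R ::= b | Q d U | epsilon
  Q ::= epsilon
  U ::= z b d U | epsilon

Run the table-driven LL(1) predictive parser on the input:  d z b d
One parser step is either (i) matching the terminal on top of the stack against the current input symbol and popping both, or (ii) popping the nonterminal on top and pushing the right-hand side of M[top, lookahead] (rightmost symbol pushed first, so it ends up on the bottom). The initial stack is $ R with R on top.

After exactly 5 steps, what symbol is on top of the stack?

     Stack      Input      Action
  1  $ R        d z b d $  expand R ::= Q d U
  2  $ U d Q    d z b d $  expand Q ::= epsilon
  3  $ U d      d z b d $  match d
  4  $ U        z b d $    expand U ::= z b d U
  5  $ U d b z  z b d $    match z
Stack after step 5: $ U d b (top = b).

b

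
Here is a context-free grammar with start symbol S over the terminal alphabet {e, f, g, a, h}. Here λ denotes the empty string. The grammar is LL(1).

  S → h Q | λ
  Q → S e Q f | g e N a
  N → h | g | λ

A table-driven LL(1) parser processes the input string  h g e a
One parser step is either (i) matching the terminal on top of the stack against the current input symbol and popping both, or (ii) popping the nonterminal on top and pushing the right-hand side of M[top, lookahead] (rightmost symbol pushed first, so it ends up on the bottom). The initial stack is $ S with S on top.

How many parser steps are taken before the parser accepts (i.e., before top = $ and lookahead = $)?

7

step 1: stack=$ S  input=h g e a $  — expand S → h Q
step 2: stack=$ Q h  input=h g e a $  — match h
step 3: stack=$ Q  input=g e a $  — expand Q → g e N a
step 4: stack=$ a N e g  input=g e a $  — match g
step 5: stack=$ a N e  input=e a $  — match e
step 6: stack=$ a N  input=a $  — expand N → λ
step 7: stack=$ a  input=a $  — match a
Accept reached after 7 steps.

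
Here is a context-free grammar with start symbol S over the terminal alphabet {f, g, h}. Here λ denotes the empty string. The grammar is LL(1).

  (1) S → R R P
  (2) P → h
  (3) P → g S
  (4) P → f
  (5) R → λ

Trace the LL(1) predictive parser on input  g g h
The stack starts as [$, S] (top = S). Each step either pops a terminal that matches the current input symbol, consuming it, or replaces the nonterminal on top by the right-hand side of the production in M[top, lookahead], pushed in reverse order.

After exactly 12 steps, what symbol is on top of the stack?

step 1: stack=$ S  input=g g h $  — expand S → R R P
step 2: stack=$ P R R  input=g g h $  — expand R → λ
step 3: stack=$ P R  input=g g h $  — expand R → λ
step 4: stack=$ P  input=g g h $  — expand P → g S
step 5: stack=$ S g  input=g g h $  — match g
step 6: stack=$ S  input=g h $  — expand S → R R P
step 7: stack=$ P R R  input=g h $  — expand R → λ
step 8: stack=$ P R  input=g h $  — expand R → λ
step 9: stack=$ P  input=g h $  — expand P → g S
step 10: stack=$ S g  input=g h $  — match g
step 11: stack=$ S  input=h $  — expand S → R R P
step 12: stack=$ P R R  input=h $  — expand R → λ
Stack after step 12: $ P R (top = R).

R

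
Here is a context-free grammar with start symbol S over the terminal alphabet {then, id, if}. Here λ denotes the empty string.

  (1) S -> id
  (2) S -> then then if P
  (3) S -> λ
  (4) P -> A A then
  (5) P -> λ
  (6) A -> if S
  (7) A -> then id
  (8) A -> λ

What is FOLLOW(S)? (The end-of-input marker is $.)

FIRST(S) = {λ, id, then}
FIRST(A) = {λ, if, then}
FIRST(P) = {λ, if, then}  (via A A then)
FOLLOW(S) includes $ since S is the start symbol.
FOLLOW(A): in P->A A then (occurrence 1), A is followed by A then with FIRST {if, then}; in P->A A then (occurrence 2), A is followed by then with FIRST {then}. Thus FOLLOW(A) = {if, then}.
FOLLOW(S): in A->if S, the suffix after S is empty, so FOLLOW(S) ⊇ FOLLOW(A) = {if, then}. Thus FOLLOW(S) = {$, if, then}.
FOLLOW(P): in S->then then if P, the suffix after P is empty, so FOLLOW(P) ⊇ FOLLOW(S) = {$, if, then}. Thus FOLLOW(P) = {$, if, then}.

{$, if, then}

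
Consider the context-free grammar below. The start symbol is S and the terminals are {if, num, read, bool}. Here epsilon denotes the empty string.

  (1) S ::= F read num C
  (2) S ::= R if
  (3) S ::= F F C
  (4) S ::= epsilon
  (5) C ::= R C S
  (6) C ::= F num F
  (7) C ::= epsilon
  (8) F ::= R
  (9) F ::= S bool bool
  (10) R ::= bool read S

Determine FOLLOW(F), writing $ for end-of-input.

{$, bool, if, num, read}

FIRST(R): from R::=bool read S we get {bool}. So FIRST(R) = {bool}.
FIRST(S): from S::=F read num C we get {bool}; from S::=R if we get {bool}; from S::=F F C we get {bool}; from S::=epsilon we get {epsilon}. So FIRST(S) = {epsilon, bool}.
FIRST(F): from F::=R we get {bool}; from F::=S bool bool we get {bool}. So FIRST(F) = {bool}.
FIRST(C): from C::=R C S we get {bool}; from C::=F num F we get {bool}; from C::=epsilon we get {epsilon}. So FIRST(C) = {epsilon, bool}.
FOLLOW(S) includes $ since S is the start symbol.
FOLLOW(S): in C::=R C S, the suffix after S is empty, so FOLLOW(S) ⊇ FOLLOW(C) = {$, bool, if, num, read}; in F::=S bool bool, S is followed by bool bool with FIRST {bool}; in R::=bool read S, the suffix after S is empty, so FOLLOW(S) ⊇ FOLLOW(R) = {$, bool, if, num, read}. Thus FOLLOW(S) = {$, bool, if, num, read}.
FOLLOW(C): in S::=F read num C, the suffix after C is empty, so FOLLOW(C) ⊇ FOLLOW(S) = {$, bool, if, num, read}; in S::=F F C, the suffix after C is empty, so FOLLOW(C) ⊇ FOLLOW(S) = {$, bool, if, num, read}; in C::=R C S, C is followed by S with FIRST {epsilon, bool}; in C::=R C S, the suffix after C is nullable (adds nothing new). Thus FOLLOW(C) = {$, bool, if, num, read}.
FOLLOW(F): in S::=F read num C, F is followed by read num C with FIRST {read}; in S::=F F C (occurrence 1), F is followed by F C with FIRST {bool}; in S::=F F C (occurrence 2), F is followed by C with FIRST {epsilon, bool}; in S::=F F C (occurrence 2), the suffix after F is nullable, so FOLLOW(F) ⊇ FOLLOW(S) = {$, bool, if, num, read}; in C::=F num F (occurrence 1), F is followed by num F with FIRST {num}; in C::=F num F (occurrence 2), the suffix after F is empty, so FOLLOW(F) ⊇ FOLLOW(C) = {$, bool, if, num, read}. Thus FOLLOW(F) = {$, bool, if, num, read}.
FOLLOW(R): in S::=R if, R is followed by if with FIRST {if}; in C::=R C S, R is followed by C S with FIRST {epsilon, bool}; in C::=R C S, the suffix after R is nullable, so FOLLOW(R) ⊇ FOLLOW(C) = {$, bool, if, num, read}; in F::=R, the suffix after R is empty, so FOLLOW(R) ⊇ FOLLOW(F) = {$, bool, if, num, read}. Thus FOLLOW(R) = {$, bool, if, num, read}.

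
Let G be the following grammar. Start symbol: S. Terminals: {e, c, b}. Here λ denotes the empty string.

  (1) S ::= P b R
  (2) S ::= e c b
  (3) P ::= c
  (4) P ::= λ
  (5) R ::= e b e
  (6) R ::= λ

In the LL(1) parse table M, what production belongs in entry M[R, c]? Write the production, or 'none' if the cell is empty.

FIRST(P): from P::=c we get {c}; from P::=λ we get {λ}. So FIRST(P) = {λ, c}.
FIRST(R): from R::=e b e we get {e}; from R::=λ we get {λ}. So FIRST(R) = {λ, e}.
FIRST(S): from S::=P b R we get {b, c}; from S::=e c b we get {e}. So FIRST(S) = {b, c, e}.
FOLLOW(S) includes $ since S is the start symbol.
FOLLOW(S): S appears on no right-hand side. Thus FOLLOW(S) = {$}.
FOLLOW(R): in S::=P b R, the suffix after R is empty, so FOLLOW(R) ⊇ FOLLOW(S) = {$}. Thus FOLLOW(R) = {$}.
For R ::= e b e: FIRST(e b e) = {e}, so it goes in M[R, t] for t ∈ {e}.
For R ::= λ: FIRST(λ) = {λ}, so it goes in M[R, t] for t ∈ {}; since λ ∈ FIRST, also for every t ∈ FOLLOW(R) = {$}.
None of these place a production in M[R, c].

none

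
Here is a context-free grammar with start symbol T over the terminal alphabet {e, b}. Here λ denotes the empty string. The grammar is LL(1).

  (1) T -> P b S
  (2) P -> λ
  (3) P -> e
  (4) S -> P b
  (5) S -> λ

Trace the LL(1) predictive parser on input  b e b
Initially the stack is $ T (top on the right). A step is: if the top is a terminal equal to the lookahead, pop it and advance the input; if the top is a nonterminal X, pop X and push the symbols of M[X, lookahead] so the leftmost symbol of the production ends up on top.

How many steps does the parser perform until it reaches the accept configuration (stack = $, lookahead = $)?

7

     Stack    Input    Action
  1  $ T      b e b $  expand T -> P b S
  2  $ S b P  b e b $  expand P -> λ
  3  $ S b    b e b $  match b
  4  $ S      e b $    expand S -> P b
  5  $ b P    e b $    expand P -> e
  6  $ b e    e b $    match e
  7  $ b      b $      match b
Accept reached after 7 steps.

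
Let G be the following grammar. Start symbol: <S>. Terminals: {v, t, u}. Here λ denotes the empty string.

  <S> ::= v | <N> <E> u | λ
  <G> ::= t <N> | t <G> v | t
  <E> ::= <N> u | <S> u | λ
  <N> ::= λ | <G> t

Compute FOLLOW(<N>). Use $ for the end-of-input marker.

FIRST(<G>) = {t}
FIRST(<N>) = {λ, t}  (via <G> t)
FIRST(<S>) = {λ, t, u, v}  (via <N> <E> u)
FIRST(<E>) = {λ, t, u, v}  (via <N> u, <S> u)
FOLLOW(<S>) includes $ since <S> is the start symbol.
FOLLOW(<S>): in <E>::=<S> u, <S> is followed by u with FIRST {u}. Thus FOLLOW(<S>) = {$, u}.
FOLLOW(<G>): in <G>::=t <G> v, <G> is followed by v with FIRST {v}; in <N>::=<G> t, <G> is followed by t with FIRST {t}. Thus FOLLOW(<G>) = {t, v}.
FOLLOW(<E>): in <S>::=<N> <E> u, <E> is followed by u with FIRST {u}. Thus FOLLOW(<E>) = {u}.
FOLLOW(<N>): in <S>::=<N> <E> u, <N> is followed by <E> u with FIRST {t, u, v}; in <G>::=t <N>, the suffix after <N> is empty, so FOLLOW(<N>) ⊇ FOLLOW(<G>) = {t, v}; in <E>::=<N> u, <N> is followed by u with FIRST {u}. Thus FOLLOW(<N>) = {t, u, v}.

{t, u, v}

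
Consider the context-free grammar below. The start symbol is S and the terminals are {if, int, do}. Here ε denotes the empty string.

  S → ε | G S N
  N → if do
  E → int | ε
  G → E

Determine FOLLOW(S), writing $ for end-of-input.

FIRST(N) = {if}
FIRST(E) = {ε, int}
FIRST(G) = {ε, int}  (via E)
FIRST(S) = {ε, if, int}  (via G S N)
FOLLOW(S) includes $ since S is the start symbol.
FOLLOW(S): in S→G S N, S is followed by N with FIRST {if}. Thus FOLLOW(S) = {$, if}.
FOLLOW(N): in S→G S N, the suffix after N is empty, so FOLLOW(N) ⊇ FOLLOW(S) = {$, if}. Thus FOLLOW(N) = {$, if}.
FOLLOW(G): in S→G S N, G is followed by S N with FIRST {if, int}. Thus FOLLOW(G) = {if, int}.
FOLLOW(E): in G→E, the suffix after E is empty, so FOLLOW(E) ⊇ FOLLOW(G) = {if, int}. Thus FOLLOW(E) = {if, int}.

{$, if}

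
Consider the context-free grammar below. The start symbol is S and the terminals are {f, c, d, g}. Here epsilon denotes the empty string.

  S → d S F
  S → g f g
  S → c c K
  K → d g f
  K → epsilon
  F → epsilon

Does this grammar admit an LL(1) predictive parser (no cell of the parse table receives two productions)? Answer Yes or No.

FIRST(S) = {c, d, g}
FIRST(K) = {epsilon, d}
FIRST(F) = {epsilon}
FOLLOW(S) = {$}
FOLLOW(K) = {$}
FOLLOW(F) = {$}
Each cell of M receives at most one production.

Yes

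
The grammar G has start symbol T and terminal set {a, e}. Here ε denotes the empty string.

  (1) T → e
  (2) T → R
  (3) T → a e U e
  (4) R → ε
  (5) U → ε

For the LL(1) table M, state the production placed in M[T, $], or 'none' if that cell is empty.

FIRST(R): from R→ε we get {ε}. So FIRST(R) = {ε}.
FIRST(U): from U→ε we get {ε}. So FIRST(U) = {ε}.
FIRST(T): from T→e we get {e}; from T→R we get {ε}; from T→a e U e we get {a}. So FIRST(T) = {ε, a, e}.
FOLLOW(T) includes $ since T is the start symbol.
FOLLOW(T): T appears on no right-hand side. Thus FOLLOW(T) = {$}.
For T → e: FIRST(e) = {e}, so it goes in M[T, t] for t ∈ {e}.
For T → R: FIRST(R) = {ε}, so it goes in M[T, t] for t ∈ {}; since ε ∈ FIRST, also for every t ∈ FOLLOW(T) = {$}.
For T → a e U e: FIRST(a e U e) = {a}, so it goes in M[T, t] for t ∈ {a}.

T → R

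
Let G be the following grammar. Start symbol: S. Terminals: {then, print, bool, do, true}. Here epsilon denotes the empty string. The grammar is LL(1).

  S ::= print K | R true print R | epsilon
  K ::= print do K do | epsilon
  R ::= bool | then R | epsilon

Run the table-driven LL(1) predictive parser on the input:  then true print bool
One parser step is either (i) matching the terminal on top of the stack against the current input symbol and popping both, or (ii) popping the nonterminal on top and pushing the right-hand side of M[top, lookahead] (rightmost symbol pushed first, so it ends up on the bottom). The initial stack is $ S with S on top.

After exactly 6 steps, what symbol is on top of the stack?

     Stack                  Input                   Action
  1  $ S                    then true print bool $  expand S ::= R true print R
  2  $ R print true R       then true print bool $  expand R ::= then R
  3  $ R print true R then  then true print bool $  match then
  4  $ R print true R       true print bool $       expand R ::= epsilon
  5  $ R print true         true print bool $       match true
  6  $ R print              print bool $            match print
Stack after step 6: $ R (top = R).

R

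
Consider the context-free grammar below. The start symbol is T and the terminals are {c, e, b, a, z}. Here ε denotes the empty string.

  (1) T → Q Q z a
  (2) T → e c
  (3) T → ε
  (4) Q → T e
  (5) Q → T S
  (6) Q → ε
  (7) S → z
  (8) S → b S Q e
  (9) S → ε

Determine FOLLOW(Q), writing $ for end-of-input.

{b, e, z}

FIRST(S): from S→z we get {z}; from S→b S Q e we get {b}; from S→ε we get {ε}. So FIRST(S) = {ε, b, z}.
FIRST(T): from T→Q Q z a we get {b, e, z}; from T→e c we get {e}; from T→ε we get {ε}. So FIRST(T) = {ε, b, e, z}.
FIRST(Q): from Q→T e we get {b, e, z}; from Q→T S we get {ε, b, e, z}; from Q→ε we get {ε}. So FIRST(Q) = {ε, b, e, z}.
FOLLOW(T) includes $ since T is the start symbol.
FOLLOW(Q): in T→Q Q z a (occurrence 1), Q is followed by Q z a with FIRST {b, e, z}; in T→Q Q z a (occurrence 2), Q is followed by z a with FIRST {z}; in S→b S Q e, Q is followed by e with FIRST {e}. Thus FOLLOW(Q) = {b, e, z}.
FOLLOW(T): in Q→T e, T is followed by e with FIRST {e}; in Q→T S, T is followed by S with FIRST {ε, b, z}; in Q→T S, the suffix after T is nullable, so FOLLOW(T) ⊇ FOLLOW(Q) = {b, e, z}. Thus FOLLOW(T) = {$, b, e, z}.
FOLLOW(S): in Q→T S, the suffix after S is empty, so FOLLOW(S) ⊇ FOLLOW(Q) = {b, e, z}; in S→b S Q e, S is followed by Q e with FIRST {b, e, z}. Thus FOLLOW(S) = {b, e, z}.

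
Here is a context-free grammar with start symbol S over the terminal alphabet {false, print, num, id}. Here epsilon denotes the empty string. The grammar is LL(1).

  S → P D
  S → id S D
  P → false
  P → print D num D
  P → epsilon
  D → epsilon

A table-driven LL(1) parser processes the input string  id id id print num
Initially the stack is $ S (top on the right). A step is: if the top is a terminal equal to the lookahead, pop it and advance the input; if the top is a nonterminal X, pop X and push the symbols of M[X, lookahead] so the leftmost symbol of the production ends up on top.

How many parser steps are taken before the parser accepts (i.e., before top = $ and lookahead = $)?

      Stack                    Input                 Action
   1  $ S                      id id id print num $  expand S → id S D
   2  $ D S id                 id id id print num $  match id
   3  $ D S                    id id print num $     expand S → id S D
   4  $ D D S id               id id print num $     match id
   5  $ D D S                  id print num $        expand S → id S D
   6  $ D D D S id             id print num $        match id
   7  $ D D D S                print num $           expand S → P D
   8  $ D D D D P              print num $           expand P → print D num D
   9  $ D D D D D num D print  print num $           match print
  10  $ D D D D D num D        num $                 expand D → epsilon
  11  $ D D D D D num          num $                 match num
  12  $ D D D D D              $                     expand D → epsilon
  13  $ D D D D                $                     expand D → epsilon
  14  $ D D D                  $                     expand D → epsilon
  15  $ D D                    $                     expand D → epsilon
  16  $ D                      $                     expand D → epsilon
Accept reached after 16 steps.

16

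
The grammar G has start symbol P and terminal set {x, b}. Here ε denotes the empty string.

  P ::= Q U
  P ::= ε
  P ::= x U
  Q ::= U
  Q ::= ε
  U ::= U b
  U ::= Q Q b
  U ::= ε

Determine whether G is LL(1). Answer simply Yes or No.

No

FIRST(P) = {ε, b, x}
FIRST(Q) = {ε, b}
FIRST(U) = {ε, b}
FOLLOW(P) = {$}
FOLLOW(Q) = {$, b}
FOLLOW(U) = {$, b}
Cell M[P, $] receives both P ::= Q U and P ::= ε — the grammar is not LL(1).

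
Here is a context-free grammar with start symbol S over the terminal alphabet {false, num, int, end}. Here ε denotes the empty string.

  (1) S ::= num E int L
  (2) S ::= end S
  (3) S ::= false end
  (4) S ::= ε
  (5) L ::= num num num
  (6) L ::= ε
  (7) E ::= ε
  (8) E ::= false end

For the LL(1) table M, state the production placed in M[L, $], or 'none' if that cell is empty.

FIRST(S): from S::=num E int L we get {num}; from S::=end S we get {end}; from S::=false end we get {false}; from S::=ε we get {ε}. So FIRST(S) = {ε, end, false, num}.
FIRST(L): from L::=num num num we get {num}; from L::=ε we get {ε}. So FIRST(L) = {ε, num}.
FIRST(E): from E::=ε we get {ε}; from E::=false end we get {false}. So FIRST(E) = {ε, false}.
FOLLOW(S) includes $ since S is the start symbol.
FOLLOW(S): in S::=end S, the suffix after S is empty (adds nothing new). Thus FOLLOW(S) = {$}.
FOLLOW(L): in S::=num E int L, the suffix after L is empty, so FOLLOW(L) ⊇ FOLLOW(S) = {$}. Thus FOLLOW(L) = {$}.
For L ::= num num num: FIRST(num num num) = {num}, so it goes in M[L, t] for t ∈ {num}.
For L ::= ε: FIRST(ε) = {ε}, so it goes in M[L, t] for t ∈ {}; since ε ∈ FIRST, also for every t ∈ FOLLOW(L) = {$}.

L ::= ε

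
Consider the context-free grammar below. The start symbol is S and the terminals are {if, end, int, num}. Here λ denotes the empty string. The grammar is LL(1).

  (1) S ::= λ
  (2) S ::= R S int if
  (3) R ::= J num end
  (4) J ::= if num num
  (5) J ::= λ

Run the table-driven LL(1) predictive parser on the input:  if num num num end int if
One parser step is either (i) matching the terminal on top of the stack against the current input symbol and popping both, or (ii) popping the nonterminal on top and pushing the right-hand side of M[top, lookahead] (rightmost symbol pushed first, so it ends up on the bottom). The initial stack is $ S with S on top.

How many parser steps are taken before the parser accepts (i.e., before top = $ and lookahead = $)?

      Stack                          Input                        Action
   1  $ S                            if num num num end int if $  expand S ::= R S int if
   2  $ if int S R                   if num num num end int if $  expand R ::= J num end
   3  $ if int S end num J           if num num num end int if $  expand J ::= if num num
   4  $ if int S end num num num if  if num num num end int if $  match if
   5  $ if int S end num num num     num num num end int if $     match num
   6  $ if int S end num num         num num end int if $         match num
   7  $ if int S end num             num end int if $             match num
   8  $ if int S end                 end int if $                 match end
   9  $ if int S                     int if $                     expand S ::= λ
  10  $ if int                       int if $                     match int
  11  $ if                           if $                         match if
Accept reached after 11 steps.

11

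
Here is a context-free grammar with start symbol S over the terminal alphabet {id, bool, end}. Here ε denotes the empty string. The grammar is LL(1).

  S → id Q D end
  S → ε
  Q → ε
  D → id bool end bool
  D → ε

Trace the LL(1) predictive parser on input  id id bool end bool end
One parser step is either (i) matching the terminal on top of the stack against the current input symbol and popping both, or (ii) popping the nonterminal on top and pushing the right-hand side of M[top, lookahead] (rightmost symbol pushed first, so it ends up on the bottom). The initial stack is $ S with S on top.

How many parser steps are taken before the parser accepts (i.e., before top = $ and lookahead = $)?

9

     Stack                   Input                      Action
  1  $ S                     id id bool end bool end $  expand S → id Q D end
  2  $ end D Q id            id id bool end bool end $  match id
  3  $ end D Q               id bool end bool end $     expand Q → ε
  4  $ end D                 id bool end bool end $     expand D → id bool end bool
  5  $ end bool end bool id  id bool end bool end $     match id
  6  $ end bool end bool     bool end bool end $        match bool
  7  $ end bool end          end bool end $             match end
  8  $ end bool              bool end $                 match bool
  9  $ end                   end $                      match end
Accept reached after 9 steps.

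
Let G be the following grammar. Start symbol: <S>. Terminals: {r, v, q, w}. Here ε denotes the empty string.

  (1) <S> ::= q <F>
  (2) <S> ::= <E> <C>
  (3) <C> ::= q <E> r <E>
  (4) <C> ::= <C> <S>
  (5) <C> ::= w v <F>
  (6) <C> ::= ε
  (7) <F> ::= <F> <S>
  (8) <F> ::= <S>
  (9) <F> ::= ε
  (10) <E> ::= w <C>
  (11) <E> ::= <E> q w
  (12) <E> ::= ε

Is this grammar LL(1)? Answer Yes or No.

FIRST(<S>) = {ε, q, w}
FIRST(<C>) = {ε, q, w}
FIRST(<F>) = {ε, q, w}
FIRST(<E>) = {ε, q, w}
FOLLOW(<S>) = {$, q, r, w}
FOLLOW(<C>) = {$, q, r, w}
FOLLOW(<F>) = {$, q, r, w}
FOLLOW(<E>) = {$, q, r, w}
Cell M[<C>, $] receives both <C> ::= <C> <S> and <C> ::= ε — the grammar is not LL(1).

No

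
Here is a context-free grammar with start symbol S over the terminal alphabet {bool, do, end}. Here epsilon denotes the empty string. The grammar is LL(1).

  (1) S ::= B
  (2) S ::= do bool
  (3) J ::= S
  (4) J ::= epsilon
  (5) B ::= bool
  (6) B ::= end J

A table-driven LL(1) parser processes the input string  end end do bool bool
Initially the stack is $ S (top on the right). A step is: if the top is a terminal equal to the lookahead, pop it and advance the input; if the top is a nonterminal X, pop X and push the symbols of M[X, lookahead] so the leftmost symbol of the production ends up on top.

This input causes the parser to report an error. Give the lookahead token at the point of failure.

bool

step 1: stack=$ S  input=end end do bool bool $  — expand S ::= B
step 2: stack=$ B  input=end end do bool bool $  — expand B ::= end J
step 3: stack=$ J end  input=end end do bool bool $  — match end
step 4: stack=$ J  input=end do bool bool $  — expand J ::= S
step 5: stack=$ S  input=end do bool bool $  — expand S ::= B
step 6: stack=$ B  input=end do bool bool $  — expand B ::= end J
step 7: stack=$ J end  input=end do bool bool $  — match end
step 8: stack=$ J  input=do bool bool $  — expand J ::= S
step 9: stack=$ S  input=do bool bool $  — expand S ::= do bool
step 10: stack=$ bool do  input=do bool bool $  — match do
step 11: stack=$ bool  input=bool bool $  — match bool
step 12: stack=$  input=bool $  — error: stack empty but input remains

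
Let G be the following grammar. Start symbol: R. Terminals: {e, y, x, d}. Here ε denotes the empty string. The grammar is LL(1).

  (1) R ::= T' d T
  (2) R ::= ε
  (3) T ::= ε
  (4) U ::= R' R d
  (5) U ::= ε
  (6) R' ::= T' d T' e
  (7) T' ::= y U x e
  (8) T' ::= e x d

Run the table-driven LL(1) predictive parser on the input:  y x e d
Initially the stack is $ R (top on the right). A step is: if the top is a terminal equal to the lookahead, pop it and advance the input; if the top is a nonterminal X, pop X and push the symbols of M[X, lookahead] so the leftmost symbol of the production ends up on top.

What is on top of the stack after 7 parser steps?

T

     Stack          Input      Action
  1  $ R            y x e d $  expand R ::= T' d T
  2  $ T d T'       y x e d $  expand T' ::= y U x e
  3  $ T d e x U y  y x e d $  match y
  4  $ T d e x U    x e d $    expand U ::= ε
  5  $ T d e x      x e d $    match x
  6  $ T d e        e d $      match e
  7  $ T d          d $        match d
Stack after step 7: $ T (top = T).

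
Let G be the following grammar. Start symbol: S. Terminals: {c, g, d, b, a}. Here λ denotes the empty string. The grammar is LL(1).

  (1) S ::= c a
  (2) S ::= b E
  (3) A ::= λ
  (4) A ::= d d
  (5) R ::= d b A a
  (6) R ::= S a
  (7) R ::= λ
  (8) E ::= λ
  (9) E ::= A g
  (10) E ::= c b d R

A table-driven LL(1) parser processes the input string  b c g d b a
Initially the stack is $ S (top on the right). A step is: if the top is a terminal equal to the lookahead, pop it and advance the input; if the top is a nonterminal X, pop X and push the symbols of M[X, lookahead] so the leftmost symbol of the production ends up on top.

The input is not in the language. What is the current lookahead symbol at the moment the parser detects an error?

g

     Stack      Input          Action
  1  $ S        b c g d b a $  expand S ::= b E
  2  $ E b      b c g d b a $  match b
  3  $ E        c g d b a $    expand E ::= c b d R
  4  $ R d b c  c g d b a $    match c
  5  $ R d b    g d b a $      error: top is terminal b but lookahead is g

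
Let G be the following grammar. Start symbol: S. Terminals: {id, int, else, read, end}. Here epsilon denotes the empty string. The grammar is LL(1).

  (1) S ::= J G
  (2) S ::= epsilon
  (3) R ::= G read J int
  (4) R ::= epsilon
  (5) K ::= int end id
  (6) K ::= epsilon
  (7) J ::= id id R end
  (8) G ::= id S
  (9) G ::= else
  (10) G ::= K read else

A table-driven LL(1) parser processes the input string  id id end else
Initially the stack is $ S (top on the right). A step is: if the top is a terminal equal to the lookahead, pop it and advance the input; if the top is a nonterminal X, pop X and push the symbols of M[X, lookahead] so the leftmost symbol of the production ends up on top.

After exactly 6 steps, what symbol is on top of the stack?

G

     Stack            Input             Action
  1  $ S              id id end else $  expand S ::= J G
  2  $ G J            id id end else $  expand J ::= id id R end
  3  $ G end R id id  id id end else $  match id
  4  $ G end R id     id end else $     match id
  5  $ G end R        end else $        expand R ::= epsilon
  6  $ G end          end else $        match end
Stack after step 6: $ G (top = G).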